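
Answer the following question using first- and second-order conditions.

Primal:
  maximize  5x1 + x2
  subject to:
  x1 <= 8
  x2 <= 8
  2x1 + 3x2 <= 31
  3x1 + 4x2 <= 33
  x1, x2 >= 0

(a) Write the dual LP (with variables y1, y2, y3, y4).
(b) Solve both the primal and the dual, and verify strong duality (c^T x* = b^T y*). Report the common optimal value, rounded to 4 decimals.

The standard primal-dual pair for 'max c^T x s.t. A x <= b, x >= 0' is:
  Dual:  min b^T y  s.t.  A^T y >= c,  y >= 0.

So the dual LP is:
  minimize  8y1 + 8y2 + 31y3 + 33y4
  subject to:
    y1 + 2y3 + 3y4 >= 5
    y2 + 3y3 + 4y4 >= 1
    y1, y2, y3, y4 >= 0

Solving the primal: x* = (8, 2.25).
  primal value c^T x* = 42.25.
Solving the dual: y* = (4.25, 0, 0, 0.25).
  dual value b^T y* = 42.25.
Strong duality: c^T x* = b^T y*. Confirmed.

42.25


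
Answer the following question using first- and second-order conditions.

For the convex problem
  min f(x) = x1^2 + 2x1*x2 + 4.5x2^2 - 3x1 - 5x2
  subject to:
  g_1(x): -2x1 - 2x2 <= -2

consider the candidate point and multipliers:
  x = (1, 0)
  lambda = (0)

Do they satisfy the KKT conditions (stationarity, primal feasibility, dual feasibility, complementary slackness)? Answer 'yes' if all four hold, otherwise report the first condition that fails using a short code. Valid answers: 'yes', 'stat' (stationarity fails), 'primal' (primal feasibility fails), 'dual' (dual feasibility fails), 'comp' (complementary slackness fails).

Gradient of f: grad f(x) = Q x + c = (-1, -3)
Constraint values g_i(x) = a_i^T x - b_i:
  g_1((1, 0)) = 0
Stationarity residual: grad f(x) + sum_i lambda_i a_i = (-1, -3)
  -> stationarity FAILS
Primal feasibility (all g_i <= 0): OK
Dual feasibility (all lambda_i >= 0): OK
Complementary slackness (lambda_i * g_i(x) = 0 for all i): OK

Verdict: the first failing condition is stationarity -> stat.

stat


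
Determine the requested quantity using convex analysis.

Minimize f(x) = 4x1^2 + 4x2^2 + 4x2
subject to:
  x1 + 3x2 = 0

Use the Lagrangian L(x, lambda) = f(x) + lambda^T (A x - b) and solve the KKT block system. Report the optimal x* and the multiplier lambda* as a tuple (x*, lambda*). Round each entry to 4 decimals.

Form the Lagrangian:
  L(x, lambda) = (1/2) x^T Q x + c^T x + lambda^T (A x - b)
Stationarity (grad_x L = 0): Q x + c + A^T lambda = 0.
Primal feasibility: A x = b.

This gives the KKT block system:
  [ Q   A^T ] [ x     ]   [-c ]
  [ A    0  ] [ lambda ] = [ b ]

Solving the linear system:
  x*      = (0.15, -0.05)
  lambda* = (-1.2)
  f(x*)   = -0.1

x* = (0.15, -0.05), lambda* = (-1.2)


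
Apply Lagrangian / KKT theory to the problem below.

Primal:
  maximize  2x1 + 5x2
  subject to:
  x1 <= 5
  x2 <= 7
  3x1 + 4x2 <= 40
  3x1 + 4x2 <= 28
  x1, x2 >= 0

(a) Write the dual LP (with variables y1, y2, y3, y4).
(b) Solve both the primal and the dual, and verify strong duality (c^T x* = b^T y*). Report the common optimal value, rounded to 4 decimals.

The standard primal-dual pair for 'max c^T x s.t. A x <= b, x >= 0' is:
  Dual:  min b^T y  s.t.  A^T y >= c,  y >= 0.

So the dual LP is:
  minimize  5y1 + 7y2 + 40y3 + 28y4
  subject to:
    y1 + 3y3 + 3y4 >= 2
    y2 + 4y3 + 4y4 >= 5
    y1, y2, y3, y4 >= 0

Solving the primal: x* = (0, 7).
  primal value c^T x* = 35.
Solving the dual: y* = (0, 0, 0, 1.25).
  dual value b^T y* = 35.
Strong duality: c^T x* = b^T y*. Confirmed.

35


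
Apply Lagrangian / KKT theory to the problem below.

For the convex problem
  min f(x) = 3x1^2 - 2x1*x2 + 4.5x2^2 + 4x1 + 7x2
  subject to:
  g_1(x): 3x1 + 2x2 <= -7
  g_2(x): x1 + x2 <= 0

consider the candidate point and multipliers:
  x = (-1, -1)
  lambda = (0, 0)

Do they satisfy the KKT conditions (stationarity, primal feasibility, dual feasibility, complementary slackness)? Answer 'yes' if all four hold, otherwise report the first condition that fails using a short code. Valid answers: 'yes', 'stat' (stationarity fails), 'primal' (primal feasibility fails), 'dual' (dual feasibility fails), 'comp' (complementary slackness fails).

Gradient of f: grad f(x) = Q x + c = (0, 0)
Constraint values g_i(x) = a_i^T x - b_i:
  g_1((-1, -1)) = 2
  g_2((-1, -1)) = -2
Stationarity residual: grad f(x) + sum_i lambda_i a_i = (0, 0)
  -> stationarity OK
Primal feasibility (all g_i <= 0): FAILS
Dual feasibility (all lambda_i >= 0): OK
Complementary slackness (lambda_i * g_i(x) = 0 for all i): OK

Verdict: the first failing condition is primal_feasibility -> primal.

primal


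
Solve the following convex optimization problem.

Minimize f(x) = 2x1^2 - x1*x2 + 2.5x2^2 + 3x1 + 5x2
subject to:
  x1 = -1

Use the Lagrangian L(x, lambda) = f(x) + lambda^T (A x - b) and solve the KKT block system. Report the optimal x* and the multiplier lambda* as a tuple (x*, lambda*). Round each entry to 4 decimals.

Form the Lagrangian:
  L(x, lambda) = (1/2) x^T Q x + c^T x + lambda^T (A x - b)
Stationarity (grad_x L = 0): Q x + c + A^T lambda = 0.
Primal feasibility: A x = b.

This gives the KKT block system:
  [ Q   A^T ] [ x     ]   [-c ]
  [ A    0  ] [ lambda ] = [ b ]

Solving the linear system:
  x*      = (-1, -1.2)
  lambda* = (-0.2)
  f(x*)   = -4.6

x* = (-1, -1.2), lambda* = (-0.2)


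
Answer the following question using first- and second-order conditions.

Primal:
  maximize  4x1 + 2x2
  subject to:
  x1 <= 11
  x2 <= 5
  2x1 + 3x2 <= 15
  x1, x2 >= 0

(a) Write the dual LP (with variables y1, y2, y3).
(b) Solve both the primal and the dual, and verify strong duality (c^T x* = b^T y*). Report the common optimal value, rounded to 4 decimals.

The standard primal-dual pair for 'max c^T x s.t. A x <= b, x >= 0' is:
  Dual:  min b^T y  s.t.  A^T y >= c,  y >= 0.

So the dual LP is:
  minimize  11y1 + 5y2 + 15y3
  subject to:
    y1 + 2y3 >= 4
    y2 + 3y3 >= 2
    y1, y2, y3 >= 0

Solving the primal: x* = (7.5, 0).
  primal value c^T x* = 30.
Solving the dual: y* = (0, 0, 2).
  dual value b^T y* = 30.
Strong duality: c^T x* = b^T y*. Confirmed.

30


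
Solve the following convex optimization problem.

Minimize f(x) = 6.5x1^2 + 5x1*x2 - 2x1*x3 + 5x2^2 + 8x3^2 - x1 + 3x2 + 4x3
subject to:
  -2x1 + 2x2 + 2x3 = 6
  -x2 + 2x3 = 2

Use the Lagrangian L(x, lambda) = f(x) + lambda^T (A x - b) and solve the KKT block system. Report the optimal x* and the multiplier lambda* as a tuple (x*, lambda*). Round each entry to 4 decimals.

Form the Lagrangian:
  L(x, lambda) = (1/2) x^T Q x + c^T x + lambda^T (A x - b)
Stationarity (grad_x L = 0): Q x + c + A^T lambda = 0.
Primal feasibility: A x = b.

This gives the KKT block system:
  [ Q   A^T ] [ x     ]   [-c ]
  [ A    0  ] [ lambda ] = [ b ]

Solving the linear system:
  x*      = (-0.9548, 0.6968, 1.3484)
  lambda* = (-6.3122, -7.4299)
  f(x*)   = 30.586

x* = (-0.9548, 0.6968, 1.3484), lambda* = (-6.3122, -7.4299)


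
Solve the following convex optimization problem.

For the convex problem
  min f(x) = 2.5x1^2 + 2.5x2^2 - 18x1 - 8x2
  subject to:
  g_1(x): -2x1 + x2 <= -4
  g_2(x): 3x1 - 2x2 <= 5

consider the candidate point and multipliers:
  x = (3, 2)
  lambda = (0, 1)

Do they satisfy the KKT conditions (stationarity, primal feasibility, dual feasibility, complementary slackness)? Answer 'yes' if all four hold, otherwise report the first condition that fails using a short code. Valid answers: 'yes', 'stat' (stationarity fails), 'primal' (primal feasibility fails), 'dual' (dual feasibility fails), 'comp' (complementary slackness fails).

Gradient of f: grad f(x) = Q x + c = (-3, 2)
Constraint values g_i(x) = a_i^T x - b_i:
  g_1((3, 2)) = 0
  g_2((3, 2)) = 0
Stationarity residual: grad f(x) + sum_i lambda_i a_i = (0, 0)
  -> stationarity OK
Primal feasibility (all g_i <= 0): OK
Dual feasibility (all lambda_i >= 0): OK
Complementary slackness (lambda_i * g_i(x) = 0 for all i): OK

Verdict: yes, KKT holds.

yes


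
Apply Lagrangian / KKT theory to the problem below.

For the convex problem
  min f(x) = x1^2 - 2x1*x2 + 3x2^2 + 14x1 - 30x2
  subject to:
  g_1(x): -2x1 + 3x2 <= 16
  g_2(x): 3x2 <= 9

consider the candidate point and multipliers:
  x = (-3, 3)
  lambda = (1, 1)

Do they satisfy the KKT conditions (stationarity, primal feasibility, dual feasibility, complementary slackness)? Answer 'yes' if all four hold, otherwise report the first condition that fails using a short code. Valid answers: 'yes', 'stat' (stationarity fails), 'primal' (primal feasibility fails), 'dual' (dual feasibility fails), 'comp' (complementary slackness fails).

Gradient of f: grad f(x) = Q x + c = (2, -6)
Constraint values g_i(x) = a_i^T x - b_i:
  g_1((-3, 3)) = -1
  g_2((-3, 3)) = 0
Stationarity residual: grad f(x) + sum_i lambda_i a_i = (0, 0)
  -> stationarity OK
Primal feasibility (all g_i <= 0): OK
Dual feasibility (all lambda_i >= 0): OK
Complementary slackness (lambda_i * g_i(x) = 0 for all i): FAILS

Verdict: the first failing condition is complementary_slackness -> comp.

comp


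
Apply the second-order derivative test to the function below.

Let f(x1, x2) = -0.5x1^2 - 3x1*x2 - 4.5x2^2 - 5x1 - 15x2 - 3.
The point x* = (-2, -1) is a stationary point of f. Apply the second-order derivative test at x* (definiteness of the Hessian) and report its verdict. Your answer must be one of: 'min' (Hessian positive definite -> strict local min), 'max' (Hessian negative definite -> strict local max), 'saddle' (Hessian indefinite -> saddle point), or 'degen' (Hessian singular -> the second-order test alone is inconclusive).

Compute the Hessian H = grad^2 f:
  H = [[-1, -3], [-3, -9]]
Verify stationarity: grad f(x*) = H x* + g = (0, 0).
Eigenvalues of H: -10, 0.
H has a zero eigenvalue (singular; negative semidefinite but not definite), so H is neither positive definite, negative definite, nor indefinite. The second-order test alone is inconclusive -> degen.
(Indeed, f is constant along the null direction of H through x*, so x* is not a strict local extremum.)

degen


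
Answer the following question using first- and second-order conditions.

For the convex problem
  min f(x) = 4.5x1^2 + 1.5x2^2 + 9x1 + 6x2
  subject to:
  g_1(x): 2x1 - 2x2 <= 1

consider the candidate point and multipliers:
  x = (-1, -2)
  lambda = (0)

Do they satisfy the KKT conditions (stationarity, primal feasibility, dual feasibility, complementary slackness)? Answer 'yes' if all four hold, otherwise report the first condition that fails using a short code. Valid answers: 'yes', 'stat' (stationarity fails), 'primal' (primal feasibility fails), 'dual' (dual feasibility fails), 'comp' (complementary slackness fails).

Gradient of f: grad f(x) = Q x + c = (0, 0)
Constraint values g_i(x) = a_i^T x - b_i:
  g_1((-1, -2)) = 1
Stationarity residual: grad f(x) + sum_i lambda_i a_i = (0, 0)
  -> stationarity OK
Primal feasibility (all g_i <= 0): FAILS
Dual feasibility (all lambda_i >= 0): OK
Complementary slackness (lambda_i * g_i(x) = 0 for all i): OK

Verdict: the first failing condition is primal_feasibility -> primal.

primal


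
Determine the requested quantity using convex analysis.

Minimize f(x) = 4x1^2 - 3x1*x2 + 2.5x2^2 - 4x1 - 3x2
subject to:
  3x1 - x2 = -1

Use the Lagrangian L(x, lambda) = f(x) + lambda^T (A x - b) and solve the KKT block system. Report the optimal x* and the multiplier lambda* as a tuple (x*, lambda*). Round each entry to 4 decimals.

Form the Lagrangian:
  L(x, lambda) = (1/2) x^T Q x + c^T x + lambda^T (A x - b)
Stationarity (grad_x L = 0): Q x + c + A^T lambda = 0.
Primal feasibility: A x = b.

This gives the KKT block system:
  [ Q   A^T ] [ x     ]   [-c ]
  [ A    0  ] [ lambda ] = [ b ]

Solving the linear system:
  x*      = (0.0286, 1.0857)
  lambda* = (2.3429)
  f(x*)   = -0.5143

x* = (0.0286, 1.0857), lambda* = (2.3429)


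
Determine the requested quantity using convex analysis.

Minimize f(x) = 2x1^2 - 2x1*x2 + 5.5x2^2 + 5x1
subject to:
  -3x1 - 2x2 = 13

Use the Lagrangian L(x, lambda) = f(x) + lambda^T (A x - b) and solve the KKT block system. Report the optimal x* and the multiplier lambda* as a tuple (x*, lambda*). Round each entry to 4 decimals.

Form the Lagrangian:
  L(x, lambda) = (1/2) x^T Q x + c^T x + lambda^T (A x - b)
Stationarity (grad_x L = 0): Q x + c + A^T lambda = 0.
Primal feasibility: A x = b.

This gives the KKT block system:
  [ Q   A^T ] [ x     ]   [-c ]
  [ A    0  ] [ lambda ] = [ b ]

Solving the linear system:
  x*      = (-3.6043, -1.0935)
  lambda* = (-2.4101)
  f(x*)   = 6.6547

x* = (-3.6043, -1.0935), lambda* = (-2.4101)


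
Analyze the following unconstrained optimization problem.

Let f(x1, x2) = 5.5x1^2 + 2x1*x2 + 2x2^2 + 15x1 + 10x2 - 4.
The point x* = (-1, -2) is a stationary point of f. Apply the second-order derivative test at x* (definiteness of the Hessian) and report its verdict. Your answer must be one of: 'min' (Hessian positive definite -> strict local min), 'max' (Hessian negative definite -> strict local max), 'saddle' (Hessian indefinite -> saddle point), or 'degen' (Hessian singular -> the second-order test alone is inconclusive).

Compute the Hessian H = grad^2 f:
  H = [[11, 2], [2, 4]]
Verify stationarity: grad f(x*) = H x* + g = (0, 0).
Eigenvalues of H: 3.4689, 11.5311.
Both eigenvalues > 0, so H is positive definite -> x* is a strict local min.

min


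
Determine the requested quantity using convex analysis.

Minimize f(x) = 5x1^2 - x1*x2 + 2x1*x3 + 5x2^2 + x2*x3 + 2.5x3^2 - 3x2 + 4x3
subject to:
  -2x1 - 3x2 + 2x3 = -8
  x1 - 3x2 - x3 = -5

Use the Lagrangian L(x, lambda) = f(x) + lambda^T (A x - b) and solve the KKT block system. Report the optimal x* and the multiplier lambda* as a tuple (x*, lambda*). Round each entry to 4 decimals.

Form the Lagrangian:
  L(x, lambda) = (1/2) x^T Q x + c^T x + lambda^T (A x - b)
Stationarity (grad_x L = 0): Q x + c + A^T lambda = 0.
Primal feasibility: A x = b.

This gives the KKT block system:
  [ Q   A^T ] [ x     ]   [-c ]
  [ A    0  ] [ lambda ] = [ b ]

Solving the linear system:
  x*      = (0.1579, 2, -0.8421)
  lambda* = (1.076, 4.2573)
  f(x*)   = 10.2632

x* = (0.1579, 2, -0.8421), lambda* = (1.076, 4.2573)


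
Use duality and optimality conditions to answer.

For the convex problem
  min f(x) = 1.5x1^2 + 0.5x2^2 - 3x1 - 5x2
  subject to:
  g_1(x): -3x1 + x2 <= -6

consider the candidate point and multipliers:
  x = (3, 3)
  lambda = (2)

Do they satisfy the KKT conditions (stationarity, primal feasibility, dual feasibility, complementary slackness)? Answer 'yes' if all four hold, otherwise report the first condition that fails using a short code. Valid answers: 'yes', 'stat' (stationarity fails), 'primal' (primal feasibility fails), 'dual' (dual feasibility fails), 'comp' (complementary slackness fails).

Gradient of f: grad f(x) = Q x + c = (6, -2)
Constraint values g_i(x) = a_i^T x - b_i:
  g_1((3, 3)) = 0
Stationarity residual: grad f(x) + sum_i lambda_i a_i = (0, 0)
  -> stationarity OK
Primal feasibility (all g_i <= 0): OK
Dual feasibility (all lambda_i >= 0): OK
Complementary slackness (lambda_i * g_i(x) = 0 for all i): OK

Verdict: yes, KKT holds.

yes


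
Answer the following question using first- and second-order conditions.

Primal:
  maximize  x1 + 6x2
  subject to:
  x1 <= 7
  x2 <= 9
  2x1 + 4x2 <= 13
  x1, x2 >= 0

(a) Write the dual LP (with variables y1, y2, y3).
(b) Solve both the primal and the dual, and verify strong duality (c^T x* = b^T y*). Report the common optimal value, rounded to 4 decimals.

The standard primal-dual pair for 'max c^T x s.t. A x <= b, x >= 0' is:
  Dual:  min b^T y  s.t.  A^T y >= c,  y >= 0.

So the dual LP is:
  minimize  7y1 + 9y2 + 13y3
  subject to:
    y1 + 2y3 >= 1
    y2 + 4y3 >= 6
    y1, y2, y3 >= 0

Solving the primal: x* = (0, 3.25).
  primal value c^T x* = 19.5.
Solving the dual: y* = (0, 0, 1.5).
  dual value b^T y* = 19.5.
Strong duality: c^T x* = b^T y*. Confirmed.

19.5


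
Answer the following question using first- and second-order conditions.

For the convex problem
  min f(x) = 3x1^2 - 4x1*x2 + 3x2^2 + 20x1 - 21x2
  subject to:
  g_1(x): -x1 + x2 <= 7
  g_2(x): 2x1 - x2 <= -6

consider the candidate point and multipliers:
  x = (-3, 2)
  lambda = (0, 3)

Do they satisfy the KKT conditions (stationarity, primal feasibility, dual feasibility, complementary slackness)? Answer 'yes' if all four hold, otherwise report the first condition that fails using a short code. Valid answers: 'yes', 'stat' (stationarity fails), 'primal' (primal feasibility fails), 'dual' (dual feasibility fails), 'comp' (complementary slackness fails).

Gradient of f: grad f(x) = Q x + c = (-6, 3)
Constraint values g_i(x) = a_i^T x - b_i:
  g_1((-3, 2)) = -2
  g_2((-3, 2)) = -2
Stationarity residual: grad f(x) + sum_i lambda_i a_i = (0, 0)
  -> stationarity OK
Primal feasibility (all g_i <= 0): OK
Dual feasibility (all lambda_i >= 0): OK
Complementary slackness (lambda_i * g_i(x) = 0 for all i): FAILS

Verdict: the first failing condition is complementary_slackness -> comp.

comp


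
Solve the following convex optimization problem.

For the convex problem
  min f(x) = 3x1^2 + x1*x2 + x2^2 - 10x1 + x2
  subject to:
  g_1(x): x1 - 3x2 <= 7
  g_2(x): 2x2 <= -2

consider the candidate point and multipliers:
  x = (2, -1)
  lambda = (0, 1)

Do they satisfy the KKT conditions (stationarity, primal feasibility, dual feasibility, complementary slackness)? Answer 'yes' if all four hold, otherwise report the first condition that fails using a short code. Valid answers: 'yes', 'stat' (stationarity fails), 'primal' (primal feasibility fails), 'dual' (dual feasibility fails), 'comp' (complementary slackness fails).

Gradient of f: grad f(x) = Q x + c = (1, 1)
Constraint values g_i(x) = a_i^T x - b_i:
  g_1((2, -1)) = -2
  g_2((2, -1)) = 0
Stationarity residual: grad f(x) + sum_i lambda_i a_i = (1, 3)
  -> stationarity FAILS
Primal feasibility (all g_i <= 0): OK
Dual feasibility (all lambda_i >= 0): OK
Complementary slackness (lambda_i * g_i(x) = 0 for all i): OK

Verdict: the first failing condition is stationarity -> stat.

stat


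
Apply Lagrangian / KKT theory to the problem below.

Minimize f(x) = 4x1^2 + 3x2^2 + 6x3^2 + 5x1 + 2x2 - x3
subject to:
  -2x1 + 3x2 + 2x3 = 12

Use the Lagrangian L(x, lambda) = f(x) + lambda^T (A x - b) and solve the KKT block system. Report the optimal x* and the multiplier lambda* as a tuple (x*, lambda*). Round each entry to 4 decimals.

Form the Lagrangian:
  L(x, lambda) = (1/2) x^T Q x + c^T x + lambda^T (A x - b)
Stationarity (grad_x L = 0): Q x + c + A^T lambda = 0.
Primal feasibility: A x = b.

This gives the KKT block system:
  [ Q   A^T ] [ x     ]   [-c ]
  [ A    0  ] [ lambda ] = [ b ]

Solving the linear system:
  x*      = (-1.8661, 2.1488, 0.9107)
  lambda* = (-4.9643)
  f(x*)   = 26.814

x* = (-1.8661, 2.1488, 0.9107), lambda* = (-4.9643)


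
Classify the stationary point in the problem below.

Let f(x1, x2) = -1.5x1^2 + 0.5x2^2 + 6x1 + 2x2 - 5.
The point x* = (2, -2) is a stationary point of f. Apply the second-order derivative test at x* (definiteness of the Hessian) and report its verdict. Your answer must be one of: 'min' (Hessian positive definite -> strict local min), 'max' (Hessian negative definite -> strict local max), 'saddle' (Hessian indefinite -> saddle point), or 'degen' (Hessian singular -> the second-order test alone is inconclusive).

Compute the Hessian H = grad^2 f:
  H = [[-3, 0], [0, 1]]
Verify stationarity: grad f(x*) = H x* + g = (0, 0).
Eigenvalues of H: -3, 1.
Eigenvalues have mixed signs, so H is indefinite -> x* is a saddle point.

saddle


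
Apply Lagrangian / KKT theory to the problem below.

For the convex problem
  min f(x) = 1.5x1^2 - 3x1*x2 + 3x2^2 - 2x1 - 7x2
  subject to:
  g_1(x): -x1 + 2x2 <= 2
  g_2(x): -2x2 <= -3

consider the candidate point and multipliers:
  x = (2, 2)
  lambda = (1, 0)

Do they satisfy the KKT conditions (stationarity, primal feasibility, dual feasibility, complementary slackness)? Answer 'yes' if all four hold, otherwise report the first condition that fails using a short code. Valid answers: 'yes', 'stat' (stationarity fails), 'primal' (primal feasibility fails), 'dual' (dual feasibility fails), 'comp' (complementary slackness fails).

Gradient of f: grad f(x) = Q x + c = (-2, -1)
Constraint values g_i(x) = a_i^T x - b_i:
  g_1((2, 2)) = 0
  g_2((2, 2)) = -1
Stationarity residual: grad f(x) + sum_i lambda_i a_i = (-3, 1)
  -> stationarity FAILS
Primal feasibility (all g_i <= 0): OK
Dual feasibility (all lambda_i >= 0): OK
Complementary slackness (lambda_i * g_i(x) = 0 for all i): OK

Verdict: the first failing condition is stationarity -> stat.

stat


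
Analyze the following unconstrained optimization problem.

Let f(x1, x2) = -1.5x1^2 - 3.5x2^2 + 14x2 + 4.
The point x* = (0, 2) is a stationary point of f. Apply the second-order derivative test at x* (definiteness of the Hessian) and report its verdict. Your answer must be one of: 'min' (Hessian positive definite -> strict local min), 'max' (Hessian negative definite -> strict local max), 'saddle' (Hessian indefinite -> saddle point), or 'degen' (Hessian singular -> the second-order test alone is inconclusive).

Compute the Hessian H = grad^2 f:
  H = [[-3, 0], [0, -7]]
Verify stationarity: grad f(x*) = H x* + g = (0, 0).
Eigenvalues of H: -7, -3.
Both eigenvalues < 0, so H is negative definite -> x* is a strict local max.

max


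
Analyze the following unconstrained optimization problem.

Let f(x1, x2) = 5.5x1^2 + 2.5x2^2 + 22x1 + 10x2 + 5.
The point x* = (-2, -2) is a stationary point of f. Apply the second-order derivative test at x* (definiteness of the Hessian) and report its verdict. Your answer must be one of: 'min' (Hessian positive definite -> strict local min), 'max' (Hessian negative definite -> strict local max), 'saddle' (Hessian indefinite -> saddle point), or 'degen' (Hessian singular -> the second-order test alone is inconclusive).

Compute the Hessian H = grad^2 f:
  H = [[11, 0], [0, 5]]
Verify stationarity: grad f(x*) = H x* + g = (0, 0).
Eigenvalues of H: 5, 11.
Both eigenvalues > 0, so H is positive definite -> x* is a strict local min.

min


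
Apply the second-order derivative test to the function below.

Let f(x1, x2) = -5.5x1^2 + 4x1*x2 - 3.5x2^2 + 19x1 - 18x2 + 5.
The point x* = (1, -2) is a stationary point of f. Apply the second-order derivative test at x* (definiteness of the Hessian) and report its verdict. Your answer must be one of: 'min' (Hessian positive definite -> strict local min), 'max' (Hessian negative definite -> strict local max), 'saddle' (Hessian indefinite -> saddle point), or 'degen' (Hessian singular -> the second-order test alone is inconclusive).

Compute the Hessian H = grad^2 f:
  H = [[-11, 4], [4, -7]]
Verify stationarity: grad f(x*) = H x* + g = (0, 0).
Eigenvalues of H: -13.4721, -4.5279.
Both eigenvalues < 0, so H is negative definite -> x* is a strict local max.

max


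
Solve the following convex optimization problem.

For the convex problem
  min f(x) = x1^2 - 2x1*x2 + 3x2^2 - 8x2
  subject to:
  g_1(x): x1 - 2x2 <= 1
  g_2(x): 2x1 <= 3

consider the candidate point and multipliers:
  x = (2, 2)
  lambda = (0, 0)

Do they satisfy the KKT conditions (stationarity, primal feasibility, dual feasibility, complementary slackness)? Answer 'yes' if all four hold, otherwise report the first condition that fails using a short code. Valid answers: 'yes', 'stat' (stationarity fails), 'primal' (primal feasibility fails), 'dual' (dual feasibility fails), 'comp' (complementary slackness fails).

Gradient of f: grad f(x) = Q x + c = (0, 0)
Constraint values g_i(x) = a_i^T x - b_i:
  g_1((2, 2)) = -3
  g_2((2, 2)) = 1
Stationarity residual: grad f(x) + sum_i lambda_i a_i = (0, 0)
  -> stationarity OK
Primal feasibility (all g_i <= 0): FAILS
Dual feasibility (all lambda_i >= 0): OK
Complementary slackness (lambda_i * g_i(x) = 0 for all i): OK

Verdict: the first failing condition is primal_feasibility -> primal.

primal


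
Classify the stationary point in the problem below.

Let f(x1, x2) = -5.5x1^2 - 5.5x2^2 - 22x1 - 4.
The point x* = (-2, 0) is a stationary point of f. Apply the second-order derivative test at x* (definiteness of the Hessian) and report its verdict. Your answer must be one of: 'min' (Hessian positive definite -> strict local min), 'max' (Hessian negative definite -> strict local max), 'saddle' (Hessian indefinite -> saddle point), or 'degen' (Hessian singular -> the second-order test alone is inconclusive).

Compute the Hessian H = grad^2 f:
  H = [[-11, 0], [0, -11]]
Verify stationarity: grad f(x*) = H x* + g = (0, 0).
Eigenvalues of H: -11, -11.
Both eigenvalues < 0, so H is negative definite -> x* is a strict local max.

max


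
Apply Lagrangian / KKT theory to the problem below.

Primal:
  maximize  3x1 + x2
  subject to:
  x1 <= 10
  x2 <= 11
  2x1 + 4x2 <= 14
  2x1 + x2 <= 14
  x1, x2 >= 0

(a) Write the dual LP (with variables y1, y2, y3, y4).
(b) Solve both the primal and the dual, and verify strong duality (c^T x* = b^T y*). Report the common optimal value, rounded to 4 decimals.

The standard primal-dual pair for 'max c^T x s.t. A x <= b, x >= 0' is:
  Dual:  min b^T y  s.t.  A^T y >= c,  y >= 0.

So the dual LP is:
  minimize  10y1 + 11y2 + 14y3 + 14y4
  subject to:
    y1 + 2y3 + 2y4 >= 3
    y2 + 4y3 + y4 >= 1
    y1, y2, y3, y4 >= 0

Solving the primal: x* = (7, 0).
  primal value c^T x* = 21.
Solving the dual: y* = (0, 0, 0, 1.5).
  dual value b^T y* = 21.
Strong duality: c^T x* = b^T y*. Confirmed.

21


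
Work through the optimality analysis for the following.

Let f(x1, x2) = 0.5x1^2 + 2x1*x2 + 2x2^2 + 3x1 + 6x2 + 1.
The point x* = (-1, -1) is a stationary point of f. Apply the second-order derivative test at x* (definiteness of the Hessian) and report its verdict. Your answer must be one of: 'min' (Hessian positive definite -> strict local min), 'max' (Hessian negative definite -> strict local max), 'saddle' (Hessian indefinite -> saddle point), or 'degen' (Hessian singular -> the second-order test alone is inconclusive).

Compute the Hessian H = grad^2 f:
  H = [[1, 2], [2, 4]]
Verify stationarity: grad f(x*) = H x* + g = (0, 0).
Eigenvalues of H: 0, 5.
H has a zero eigenvalue (singular; positive semidefinite but not definite), so H is neither positive definite, negative definite, nor indefinite. The second-order test alone is inconclusive -> degen.
(Indeed, f is constant along the null direction of H through x*, so x* is not a strict local extremum.)

degen


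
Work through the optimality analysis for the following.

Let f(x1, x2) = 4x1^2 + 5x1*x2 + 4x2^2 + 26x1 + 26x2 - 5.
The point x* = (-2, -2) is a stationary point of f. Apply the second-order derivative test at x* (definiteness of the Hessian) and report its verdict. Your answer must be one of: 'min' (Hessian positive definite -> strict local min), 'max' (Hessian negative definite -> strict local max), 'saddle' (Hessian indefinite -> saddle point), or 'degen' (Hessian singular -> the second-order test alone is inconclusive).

Compute the Hessian H = grad^2 f:
  H = [[8, 5], [5, 8]]
Verify stationarity: grad f(x*) = H x* + g = (0, 0).
Eigenvalues of H: 3, 13.
Both eigenvalues > 0, so H is positive definite -> x* is a strict local min.

min


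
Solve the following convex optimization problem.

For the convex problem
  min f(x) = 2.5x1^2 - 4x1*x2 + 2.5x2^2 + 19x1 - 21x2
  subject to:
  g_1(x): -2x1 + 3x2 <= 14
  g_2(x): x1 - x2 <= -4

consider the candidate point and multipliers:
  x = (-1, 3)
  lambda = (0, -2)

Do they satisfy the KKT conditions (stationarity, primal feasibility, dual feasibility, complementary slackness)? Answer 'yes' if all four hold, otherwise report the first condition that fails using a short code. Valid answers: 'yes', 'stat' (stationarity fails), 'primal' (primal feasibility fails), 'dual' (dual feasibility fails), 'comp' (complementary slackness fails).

Gradient of f: grad f(x) = Q x + c = (2, -2)
Constraint values g_i(x) = a_i^T x - b_i:
  g_1((-1, 3)) = -3
  g_2((-1, 3)) = 0
Stationarity residual: grad f(x) + sum_i lambda_i a_i = (0, 0)
  -> stationarity OK
Primal feasibility (all g_i <= 0): OK
Dual feasibility (all lambda_i >= 0): FAILS
Complementary slackness (lambda_i * g_i(x) = 0 for all i): OK

Verdict: the first failing condition is dual_feasibility -> dual.

dual


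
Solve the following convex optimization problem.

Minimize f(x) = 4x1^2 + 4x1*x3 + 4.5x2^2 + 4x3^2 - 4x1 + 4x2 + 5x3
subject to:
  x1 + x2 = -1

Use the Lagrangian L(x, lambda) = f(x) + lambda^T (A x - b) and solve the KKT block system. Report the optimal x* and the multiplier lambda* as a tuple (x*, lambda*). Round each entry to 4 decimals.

Form the Lagrangian:
  L(x, lambda) = (1/2) x^T Q x + c^T x + lambda^T (A x - b)
Stationarity (grad_x L = 0): Q x + c + A^T lambda = 0.
Primal feasibility: A x = b.

This gives the KKT block system:
  [ Q   A^T ] [ x     ]   [-c ]
  [ A    0  ] [ lambda ] = [ b ]

Solving the linear system:
  x*      = (0.1, -1.1, -0.675)
  lambda* = (5.9)
  f(x*)   = -1.1375

x* = (0.1, -1.1, -0.675), lambda* = (5.9)


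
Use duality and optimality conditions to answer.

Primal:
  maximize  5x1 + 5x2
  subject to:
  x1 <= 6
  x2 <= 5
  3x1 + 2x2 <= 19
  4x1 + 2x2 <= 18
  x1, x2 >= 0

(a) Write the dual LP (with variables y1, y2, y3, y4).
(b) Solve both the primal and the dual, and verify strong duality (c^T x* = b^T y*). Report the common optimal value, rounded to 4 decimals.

The standard primal-dual pair for 'max c^T x s.t. A x <= b, x >= 0' is:
  Dual:  min b^T y  s.t.  A^T y >= c,  y >= 0.

So the dual LP is:
  minimize  6y1 + 5y2 + 19y3 + 18y4
  subject to:
    y1 + 3y3 + 4y4 >= 5
    y2 + 2y3 + 2y4 >= 5
    y1, y2, y3, y4 >= 0

Solving the primal: x* = (2, 5).
  primal value c^T x* = 35.
Solving the dual: y* = (0, 2.5, 0, 1.25).
  dual value b^T y* = 35.
Strong duality: c^T x* = b^T y*. Confirmed.

35


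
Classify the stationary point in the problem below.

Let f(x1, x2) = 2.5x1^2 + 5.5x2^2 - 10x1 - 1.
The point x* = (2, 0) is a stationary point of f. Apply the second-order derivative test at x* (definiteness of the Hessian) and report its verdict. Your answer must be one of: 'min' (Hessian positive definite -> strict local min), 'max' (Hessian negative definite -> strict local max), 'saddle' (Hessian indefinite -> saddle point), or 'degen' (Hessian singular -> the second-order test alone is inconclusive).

Compute the Hessian H = grad^2 f:
  H = [[5, 0], [0, 11]]
Verify stationarity: grad f(x*) = H x* + g = (0, 0).
Eigenvalues of H: 5, 11.
Both eigenvalues > 0, so H is positive definite -> x* is a strict local min.

min


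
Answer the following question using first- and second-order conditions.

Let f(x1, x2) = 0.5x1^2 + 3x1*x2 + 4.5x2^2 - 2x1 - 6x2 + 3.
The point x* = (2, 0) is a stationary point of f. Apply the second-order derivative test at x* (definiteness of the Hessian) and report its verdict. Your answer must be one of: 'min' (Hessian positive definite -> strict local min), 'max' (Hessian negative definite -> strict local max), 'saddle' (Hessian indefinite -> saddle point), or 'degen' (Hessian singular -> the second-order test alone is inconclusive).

Compute the Hessian H = grad^2 f:
  H = [[1, 3], [3, 9]]
Verify stationarity: grad f(x*) = H x* + g = (0, 0).
Eigenvalues of H: 0, 10.
H has a zero eigenvalue (singular; positive semidefinite but not definite), so H is neither positive definite, negative definite, nor indefinite. The second-order test alone is inconclusive -> degen.
(Indeed, f is constant along the null direction of H through x*, so x* is not a strict local extremum.)

degen


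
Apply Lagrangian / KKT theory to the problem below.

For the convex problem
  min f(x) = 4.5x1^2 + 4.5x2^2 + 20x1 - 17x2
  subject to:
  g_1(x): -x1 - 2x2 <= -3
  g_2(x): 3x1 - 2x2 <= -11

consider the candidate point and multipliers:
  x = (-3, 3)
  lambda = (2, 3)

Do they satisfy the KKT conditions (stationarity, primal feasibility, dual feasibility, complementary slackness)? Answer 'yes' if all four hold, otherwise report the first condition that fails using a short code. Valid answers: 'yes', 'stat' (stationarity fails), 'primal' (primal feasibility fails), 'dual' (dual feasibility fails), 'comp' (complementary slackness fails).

Gradient of f: grad f(x) = Q x + c = (-7, 10)
Constraint values g_i(x) = a_i^T x - b_i:
  g_1((-3, 3)) = 0
  g_2((-3, 3)) = -4
Stationarity residual: grad f(x) + sum_i lambda_i a_i = (0, 0)
  -> stationarity OK
Primal feasibility (all g_i <= 0): OK
Dual feasibility (all lambda_i >= 0): OK
Complementary slackness (lambda_i * g_i(x) = 0 for all i): FAILS

Verdict: the first failing condition is complementary_slackness -> comp.

comp


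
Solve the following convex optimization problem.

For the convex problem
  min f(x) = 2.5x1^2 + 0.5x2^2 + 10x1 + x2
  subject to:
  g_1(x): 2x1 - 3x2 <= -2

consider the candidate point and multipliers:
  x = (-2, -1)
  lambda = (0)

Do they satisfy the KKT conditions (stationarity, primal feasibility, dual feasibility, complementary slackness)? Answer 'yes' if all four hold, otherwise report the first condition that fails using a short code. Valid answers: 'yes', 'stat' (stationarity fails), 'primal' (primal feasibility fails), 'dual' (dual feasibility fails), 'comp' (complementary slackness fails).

Gradient of f: grad f(x) = Q x + c = (0, 0)
Constraint values g_i(x) = a_i^T x - b_i:
  g_1((-2, -1)) = 1
Stationarity residual: grad f(x) + sum_i lambda_i a_i = (0, 0)
  -> stationarity OK
Primal feasibility (all g_i <= 0): FAILS
Dual feasibility (all lambda_i >= 0): OK
Complementary slackness (lambda_i * g_i(x) = 0 for all i): OK

Verdict: the first failing condition is primal_feasibility -> primal.

primal


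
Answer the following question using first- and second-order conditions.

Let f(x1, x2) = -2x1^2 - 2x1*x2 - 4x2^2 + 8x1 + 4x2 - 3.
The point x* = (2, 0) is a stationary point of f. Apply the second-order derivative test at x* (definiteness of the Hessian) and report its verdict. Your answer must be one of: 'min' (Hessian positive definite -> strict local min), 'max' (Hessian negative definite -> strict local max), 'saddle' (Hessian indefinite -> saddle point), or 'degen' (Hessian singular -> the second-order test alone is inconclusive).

Compute the Hessian H = grad^2 f:
  H = [[-4, -2], [-2, -8]]
Verify stationarity: grad f(x*) = H x* + g = (0, 0).
Eigenvalues of H: -8.8284, -3.1716.
Both eigenvalues < 0, so H is negative definite -> x* is a strict local max.

max


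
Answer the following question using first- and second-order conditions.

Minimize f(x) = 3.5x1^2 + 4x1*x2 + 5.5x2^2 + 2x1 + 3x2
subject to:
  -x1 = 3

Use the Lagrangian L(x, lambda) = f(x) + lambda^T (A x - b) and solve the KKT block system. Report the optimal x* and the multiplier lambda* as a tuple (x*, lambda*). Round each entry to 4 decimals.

Form the Lagrangian:
  L(x, lambda) = (1/2) x^T Q x + c^T x + lambda^T (A x - b)
Stationarity (grad_x L = 0): Q x + c + A^T lambda = 0.
Primal feasibility: A x = b.

This gives the KKT block system:
  [ Q   A^T ] [ x     ]   [-c ]
  [ A    0  ] [ lambda ] = [ b ]

Solving the linear system:
  x*      = (-3, 0.8182)
  lambda* = (-15.7273)
  f(x*)   = 21.8182

x* = (-3, 0.8182), lambda* = (-15.7273)


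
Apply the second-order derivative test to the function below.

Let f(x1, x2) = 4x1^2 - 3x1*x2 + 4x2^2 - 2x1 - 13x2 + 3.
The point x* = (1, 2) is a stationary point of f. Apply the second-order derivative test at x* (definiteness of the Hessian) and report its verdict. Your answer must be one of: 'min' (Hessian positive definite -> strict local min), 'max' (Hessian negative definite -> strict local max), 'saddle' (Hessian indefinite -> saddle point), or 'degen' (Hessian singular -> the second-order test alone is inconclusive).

Compute the Hessian H = grad^2 f:
  H = [[8, -3], [-3, 8]]
Verify stationarity: grad f(x*) = H x* + g = (0, 0).
Eigenvalues of H: 5, 11.
Both eigenvalues > 0, so H is positive definite -> x* is a strict local min.

min


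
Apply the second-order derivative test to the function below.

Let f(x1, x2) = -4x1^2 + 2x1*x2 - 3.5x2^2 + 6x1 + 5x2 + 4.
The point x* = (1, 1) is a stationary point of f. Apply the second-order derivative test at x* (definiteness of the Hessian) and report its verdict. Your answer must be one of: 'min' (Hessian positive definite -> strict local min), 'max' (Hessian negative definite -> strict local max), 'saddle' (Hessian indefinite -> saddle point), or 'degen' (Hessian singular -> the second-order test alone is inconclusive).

Compute the Hessian H = grad^2 f:
  H = [[-8, 2], [2, -7]]
Verify stationarity: grad f(x*) = H x* + g = (0, 0).
Eigenvalues of H: -9.5616, -5.4384.
Both eigenvalues < 0, so H is negative definite -> x* is a strict local max.

max


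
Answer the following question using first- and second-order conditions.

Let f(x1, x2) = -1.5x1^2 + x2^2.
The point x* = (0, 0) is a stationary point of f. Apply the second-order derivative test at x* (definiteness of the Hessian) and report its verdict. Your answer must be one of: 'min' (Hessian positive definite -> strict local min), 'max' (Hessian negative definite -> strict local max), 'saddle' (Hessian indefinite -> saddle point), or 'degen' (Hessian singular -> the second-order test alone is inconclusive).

Compute the Hessian H = grad^2 f:
  H = [[-3, 0], [0, 2]]
Verify stationarity: grad f(x*) = H x* + g = (0, 0).
Eigenvalues of H: -3, 2.
Eigenvalues have mixed signs, so H is indefinite -> x* is a saddle point.

saddle


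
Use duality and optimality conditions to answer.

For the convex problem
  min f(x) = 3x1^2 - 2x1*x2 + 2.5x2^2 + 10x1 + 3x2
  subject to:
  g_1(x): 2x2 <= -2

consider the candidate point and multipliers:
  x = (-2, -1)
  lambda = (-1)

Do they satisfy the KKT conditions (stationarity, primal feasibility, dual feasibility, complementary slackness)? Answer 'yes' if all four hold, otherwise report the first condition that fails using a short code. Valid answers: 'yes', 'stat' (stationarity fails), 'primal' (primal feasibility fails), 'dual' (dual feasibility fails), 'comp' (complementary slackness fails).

Gradient of f: grad f(x) = Q x + c = (0, 2)
Constraint values g_i(x) = a_i^T x - b_i:
  g_1((-2, -1)) = 0
Stationarity residual: grad f(x) + sum_i lambda_i a_i = (0, 0)
  -> stationarity OK
Primal feasibility (all g_i <= 0): OK
Dual feasibility (all lambda_i >= 0): FAILS
Complementary slackness (lambda_i * g_i(x) = 0 for all i): OK

Verdict: the first failing condition is dual_feasibility -> dual.

dual


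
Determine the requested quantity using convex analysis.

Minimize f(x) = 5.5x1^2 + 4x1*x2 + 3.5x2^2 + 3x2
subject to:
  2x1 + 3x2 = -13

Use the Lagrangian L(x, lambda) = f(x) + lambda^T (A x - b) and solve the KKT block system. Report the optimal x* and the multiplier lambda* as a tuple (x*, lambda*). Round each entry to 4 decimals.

Form the Lagrangian:
  L(x, lambda) = (1/2) x^T Q x + c^T x + lambda^T (A x - b)
Stationarity (grad_x L = 0): Q x + c + A^T lambda = 0.
Primal feasibility: A x = b.

This gives the KKT block system:
  [ Q   A^T ] [ x     ]   [-c ]
  [ A    0  ] [ lambda ] = [ b ]

Solving the linear system:
  x*      = (-0.1013, -4.2658)
  lambda* = (9.0886)
  f(x*)   = 52.6772

x* = (-0.1013, -4.2658), lambda* = (9.0886)


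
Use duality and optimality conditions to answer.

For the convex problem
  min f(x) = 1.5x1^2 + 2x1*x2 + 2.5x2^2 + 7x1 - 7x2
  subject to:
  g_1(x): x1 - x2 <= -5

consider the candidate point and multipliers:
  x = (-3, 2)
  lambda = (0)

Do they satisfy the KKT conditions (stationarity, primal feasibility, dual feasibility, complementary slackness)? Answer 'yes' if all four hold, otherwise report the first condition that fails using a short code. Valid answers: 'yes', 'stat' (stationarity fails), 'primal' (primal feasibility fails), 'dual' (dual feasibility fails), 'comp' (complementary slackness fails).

Gradient of f: grad f(x) = Q x + c = (2, -3)
Constraint values g_i(x) = a_i^T x - b_i:
  g_1((-3, 2)) = 0
Stationarity residual: grad f(x) + sum_i lambda_i a_i = (2, -3)
  -> stationarity FAILS
Primal feasibility (all g_i <= 0): OK
Dual feasibility (all lambda_i >= 0): OK
Complementary slackness (lambda_i * g_i(x) = 0 for all i): OK

Verdict: the first failing condition is stationarity -> stat.

stat


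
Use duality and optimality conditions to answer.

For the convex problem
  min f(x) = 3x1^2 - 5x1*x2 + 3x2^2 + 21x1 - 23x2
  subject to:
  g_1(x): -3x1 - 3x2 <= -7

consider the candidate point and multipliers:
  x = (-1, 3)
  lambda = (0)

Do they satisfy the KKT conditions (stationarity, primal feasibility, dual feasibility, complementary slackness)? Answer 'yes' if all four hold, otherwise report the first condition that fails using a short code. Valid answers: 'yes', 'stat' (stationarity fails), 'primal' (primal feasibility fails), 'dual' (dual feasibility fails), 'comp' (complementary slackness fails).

Gradient of f: grad f(x) = Q x + c = (0, 0)
Constraint values g_i(x) = a_i^T x - b_i:
  g_1((-1, 3)) = 1
Stationarity residual: grad f(x) + sum_i lambda_i a_i = (0, 0)
  -> stationarity OK
Primal feasibility (all g_i <= 0): FAILS
Dual feasibility (all lambda_i >= 0): OK
Complementary slackness (lambda_i * g_i(x) = 0 for all i): OK

Verdict: the first failing condition is primal_feasibility -> primal.

primal
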